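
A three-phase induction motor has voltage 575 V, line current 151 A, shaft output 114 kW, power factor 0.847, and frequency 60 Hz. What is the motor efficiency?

89.5 %

P_out = 114 kW = 114000 W
P_in = √3·V_L·I_L·cosφ = 1.732 × 575 × 151 × 0.847 = 127373 W
η = P_out / P_in = 114000 / 127373 = 0.895 = 89.5%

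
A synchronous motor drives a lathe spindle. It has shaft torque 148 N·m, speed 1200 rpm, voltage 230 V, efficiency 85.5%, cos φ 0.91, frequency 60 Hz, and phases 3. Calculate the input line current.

60 A

ω = 2π×1200/60 = 125.7 rad/s; P_out = τω = 148 × 125.7 = 18604 W
P_in = P_out / η = 18604 / 0.855 = 21759 W
I_L = P_in / (√3·V_L·cosφ) = 21759 / (1.732 × 230 × 0.91) = 60 A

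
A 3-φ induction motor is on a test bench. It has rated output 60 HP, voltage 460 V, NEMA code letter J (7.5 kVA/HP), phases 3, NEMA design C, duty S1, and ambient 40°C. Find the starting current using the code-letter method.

565 A

S_LR = 7.5 × 60 = 450 kVA
I_LR = S_LR/(√3·V_L) = 450000/(1.732×460) = 565 A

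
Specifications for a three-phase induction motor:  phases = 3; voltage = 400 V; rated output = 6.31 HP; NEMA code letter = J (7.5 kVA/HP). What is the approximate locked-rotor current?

S_LR = 7.5 × 6.31 = 47.325 kVA
I_LR = S_LR/(√3·V_L) = 47325/(1.732×400) = 68.3 A

68.3 A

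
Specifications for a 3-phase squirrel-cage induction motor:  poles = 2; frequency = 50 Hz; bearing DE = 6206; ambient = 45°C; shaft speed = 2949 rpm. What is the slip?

n_s = 120f/p = 120×50/2 = 3000 rpm
s = (n_s − n)/n_s = (3000 − 2949)/3000 = 0.0170

1.70 %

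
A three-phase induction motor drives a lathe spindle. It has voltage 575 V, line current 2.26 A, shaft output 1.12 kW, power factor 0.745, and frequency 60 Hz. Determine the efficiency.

P_out = 1.12 kW = 1120 W
P_in = √3·V_L·I_L·cosφ = 1.732 × 575 × 2.26 × 0.745 = 1677 W
η = P_out / P_in = 1120 / 1677 = 0.668 = 66.8%

66.8 %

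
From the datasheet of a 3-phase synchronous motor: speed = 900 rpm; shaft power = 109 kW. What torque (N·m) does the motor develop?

1160 N·m

ω = 2π × 900/60 = 94.25 rad/s
τ = P/ω = 109000/94.25 = 1160 N·m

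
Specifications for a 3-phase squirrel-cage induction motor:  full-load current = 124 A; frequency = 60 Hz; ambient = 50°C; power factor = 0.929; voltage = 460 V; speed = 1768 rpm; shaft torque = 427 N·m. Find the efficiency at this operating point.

86.1 %

ω = 2π × 1768/60 = 185.1 rad/s; P_out = τω = 427 × 185.1 = 79038 W
P_in = √3·V_L·I_L·cosφ = 1.732 × 460 × 124 × 0.929 = 91779 W
η = P_out / P_in = 79038 / 91779 = 0.861 = 86.1%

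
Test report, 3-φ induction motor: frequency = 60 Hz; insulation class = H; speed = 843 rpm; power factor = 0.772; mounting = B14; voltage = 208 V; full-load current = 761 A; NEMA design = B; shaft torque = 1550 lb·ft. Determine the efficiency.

87.7 %

τ = 1550 lb·ft × 1.356 = 2102 N·m
ω = 2π × 843/60 = 88.28 rad/s; P_out = τω = 2102 × 88.28 = 185565 W
P_in = √3·V_L·I_L·cosφ = 1.732 × 208 × 761 × 0.772 = 211648 W
η = P_out / P_in = 185565 / 211648 = 0.877 = 87.7%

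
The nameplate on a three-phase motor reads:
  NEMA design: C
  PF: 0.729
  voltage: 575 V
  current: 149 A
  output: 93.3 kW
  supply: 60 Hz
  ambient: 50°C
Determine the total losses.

P_in = √3·V·I·cosφ = 1.732×575×149×0.729 = 108176 W
P_out = 93300 W
Losses = P_in − P_out = 108176 − 93300 = 14876 W

14900 W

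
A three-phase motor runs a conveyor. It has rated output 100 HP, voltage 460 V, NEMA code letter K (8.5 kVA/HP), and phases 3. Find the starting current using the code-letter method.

S_LR = 8.5 × 100 = 850 kVA
I_LR = S_LR/(√3·V_L) = 850000/(1.732×460) = 1070 A

1070 A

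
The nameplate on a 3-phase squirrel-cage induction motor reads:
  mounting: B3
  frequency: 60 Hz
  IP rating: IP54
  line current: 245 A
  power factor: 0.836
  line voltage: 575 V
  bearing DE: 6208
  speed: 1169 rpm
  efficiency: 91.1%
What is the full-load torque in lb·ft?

P_in = √3·V·I·cosφ = 1.732 × 575 × 245 × 0.836 = 203980 W
P_out = η·P_in = 0.911 × 203980 = 185826 W
n = 1169 rpm
ω = 2π×1169/60 = 122.4 rad/s
τ = P_out/ω = 185826/122.4 = 1518 N·m
In lb·ft: 1518/1.356 = 1120 lb·ft

1120 lb·ft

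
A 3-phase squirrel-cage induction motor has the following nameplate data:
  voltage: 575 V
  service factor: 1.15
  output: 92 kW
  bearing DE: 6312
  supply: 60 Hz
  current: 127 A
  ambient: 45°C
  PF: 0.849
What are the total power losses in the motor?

15400 W

P_in = √3·V·I·cosφ = 1.732×575×127×0.849 = 107381 W
P_out = 92000 W
Losses = P_in − P_out = 107381 − 92000 = 15381 W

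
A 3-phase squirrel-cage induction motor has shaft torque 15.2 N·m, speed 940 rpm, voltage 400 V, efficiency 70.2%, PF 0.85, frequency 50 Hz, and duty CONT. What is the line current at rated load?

ω = 2π×940/60 = 98.44 rad/s; P_out = τω = 15.2 × 98.44 = 1496 W
P_in = P_out / η = 1496 / 0.702 = 2131 W
I_L = P_in / (√3·V_L·cosφ) = 2131 / (1.732 × 400 × 0.85) = 3.62 A

3.62 A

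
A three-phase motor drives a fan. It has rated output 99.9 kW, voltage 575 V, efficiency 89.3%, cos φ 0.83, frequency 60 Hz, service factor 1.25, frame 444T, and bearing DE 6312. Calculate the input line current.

P_out = 99.9 kW = 99900 W
P_in = P_out / η = 99900 / 0.893 = 111870 W
I_L = P_in / (√3·V_L·cosφ) = 111870 / (1.732 × 575 × 0.83) = 135 A

135 A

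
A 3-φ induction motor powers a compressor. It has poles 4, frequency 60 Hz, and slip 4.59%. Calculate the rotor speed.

1717 rpm

n_s = 120f/p = 120×60/4 = 1800 rpm
n = n_s(1 − s) = 1800 × (1 − 0.0459) = 1717 rpm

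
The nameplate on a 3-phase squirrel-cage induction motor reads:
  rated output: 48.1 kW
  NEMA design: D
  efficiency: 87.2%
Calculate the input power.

P_out = 48100 W
P_in = P_out/η = 48100/0.872 = 55161 W = 55.2 kW

55.2 kW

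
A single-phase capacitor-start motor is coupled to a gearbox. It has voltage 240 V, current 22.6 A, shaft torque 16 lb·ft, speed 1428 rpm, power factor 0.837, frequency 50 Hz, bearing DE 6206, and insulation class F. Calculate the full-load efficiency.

τ = 16 lb·ft × 1.356 = 21.7 N·m
ω = 2π × 1428/60 = 149.5 rad/s; P_out = τω = 21.7 × 149.5 = 3244 W
P_in = V·I·cosφ = 240 × 22.6 × 0.837 = 4540 W
η = P_out / P_in = 3244 / 4540 = 0.715 = 71.5%

71.5 %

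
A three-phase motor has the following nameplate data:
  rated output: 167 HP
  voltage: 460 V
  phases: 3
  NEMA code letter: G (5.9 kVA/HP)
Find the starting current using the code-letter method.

S_LR = 5.9 × 167 = 985.3 kVA
I_LR = S_LR/(√3·V_L) = 985300/(1.732×460) = 1240 A

1240 A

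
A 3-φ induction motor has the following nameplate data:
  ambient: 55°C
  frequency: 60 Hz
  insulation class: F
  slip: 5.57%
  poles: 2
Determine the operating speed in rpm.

n_s = 120f/p = 120×60/2 = 3600 rpm
n = n_s(1 − s) = 3600 × (1 − 0.0557) = 3399 rpm

3399 rpm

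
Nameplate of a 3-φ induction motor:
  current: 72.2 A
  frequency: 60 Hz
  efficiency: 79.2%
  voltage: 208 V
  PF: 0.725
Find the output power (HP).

20 HP

P_in = √3·V·I·cosφ = 1.732 × 208 × 72.2 × 0.725 = 18858 W
P_out = η·P_in = 0.792 × 18858 = 14936 W
= 14936/746 = 20 HP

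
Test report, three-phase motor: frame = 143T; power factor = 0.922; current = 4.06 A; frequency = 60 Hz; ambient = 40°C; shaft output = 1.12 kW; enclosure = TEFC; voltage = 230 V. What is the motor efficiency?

75.1 %

P_out = 1.12 kW = 1120 W
P_in = √3·V_L·I_L·cosφ = 1.732 × 230 × 4.06 × 0.922 = 1491 W
η = P_out / P_in = 1120 / 1491 = 0.751 = 75.1%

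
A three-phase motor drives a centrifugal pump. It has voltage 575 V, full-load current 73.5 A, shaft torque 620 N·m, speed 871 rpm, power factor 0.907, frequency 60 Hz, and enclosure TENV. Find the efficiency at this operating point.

85.2 %

ω = 2π × 871/60 = 91.21 rad/s; P_out = τω = 620 × 91.21 = 56550 W
P_in = √3·V_L·I_L·cosφ = 1.732 × 575 × 73.5 × 0.907 = 66391 W
η = P_out / P_in = 56550 / 66391 = 0.852 = 85.2%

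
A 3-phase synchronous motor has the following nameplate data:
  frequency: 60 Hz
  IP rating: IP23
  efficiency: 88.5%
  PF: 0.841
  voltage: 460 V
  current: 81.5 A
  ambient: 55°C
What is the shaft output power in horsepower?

P_in = √3·V·I·cosφ = 1.732 × 460 × 81.5 × 0.841 = 54608 W
P_out = η·P_in = 0.885 × 54608 = 48328 W
= 48328/746 = 64.8 HP

64.8 HP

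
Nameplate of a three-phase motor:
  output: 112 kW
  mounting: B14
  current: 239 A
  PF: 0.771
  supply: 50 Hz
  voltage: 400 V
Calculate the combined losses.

P_in = √3·V·I·cosφ = 1.732×400×239×0.771 = 127662 W
P_out = 112000 W
Losses = P_in − P_out = 127662 − 112000 = 15662 W

15.7 kW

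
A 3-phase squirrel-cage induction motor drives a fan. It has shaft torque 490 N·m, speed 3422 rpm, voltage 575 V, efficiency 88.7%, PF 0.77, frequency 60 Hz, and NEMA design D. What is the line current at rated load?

ω = 2π×3422/60 = 358.4 rad/s; P_out = τω = 490 × 358.4 = 175616 W
P_in = P_out / η = 175616 / 0.887 = 197989 W
I_L = P_in / (√3·V_L·cosφ) = 197989 / (1.732 × 575 × 0.77) = 258 A

258 A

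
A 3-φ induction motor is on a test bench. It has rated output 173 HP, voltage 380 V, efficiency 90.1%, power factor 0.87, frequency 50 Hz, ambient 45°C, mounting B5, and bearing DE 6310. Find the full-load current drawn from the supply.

250 A

P_out = 173 × 746 = 129058 W
P_in = P_out / η = 129058 / 0.901 = 143239 W
I_L = P_in / (√3·V_L·cosφ) = 143239 / (1.732 × 380 × 0.87) = 250 A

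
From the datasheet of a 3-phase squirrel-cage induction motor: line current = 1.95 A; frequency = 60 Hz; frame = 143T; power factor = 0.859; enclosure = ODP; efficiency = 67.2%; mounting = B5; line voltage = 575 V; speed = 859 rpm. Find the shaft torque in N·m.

12.5 N·m

P_in = √3·V·I·cosφ = 1.732 × 575 × 1.95 × 0.859 = 1668 W
P_out = η·P_in = 0.672 × 1668 = 1121 W
n = 859 rpm
ω = 2π×859/60 = 89.95 rad/s
τ = P_out/ω = 1121/89.95 = 12.5 N·m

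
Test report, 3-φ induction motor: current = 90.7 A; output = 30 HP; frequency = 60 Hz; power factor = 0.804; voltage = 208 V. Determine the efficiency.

P_out = 30 × 746 = 22380 W
P_in = √3·V_L·I_L·cosφ = 1.732 × 208 × 90.7 × 0.804 = 26271 W
η = P_out / P_in = 22380 / 26271 = 0.852 = 85.2%

85.2 %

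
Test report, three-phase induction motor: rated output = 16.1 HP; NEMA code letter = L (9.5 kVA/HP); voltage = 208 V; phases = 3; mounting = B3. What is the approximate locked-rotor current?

425 A

S_LR = 9.5 × 16.1 = 152.95 kVA
I_LR = S_LR/(√3·V_L) = 152950/(1.732×208) = 425 A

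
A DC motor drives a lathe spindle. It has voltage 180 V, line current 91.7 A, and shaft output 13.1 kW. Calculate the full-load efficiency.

P_out = 13.1 kW = 13100 W
P_in = V·I = 180 × 91.7 = 16506 W
η = P_out / P_in = 13100 / 16506 = 0.794 = 79.4%

79.4 %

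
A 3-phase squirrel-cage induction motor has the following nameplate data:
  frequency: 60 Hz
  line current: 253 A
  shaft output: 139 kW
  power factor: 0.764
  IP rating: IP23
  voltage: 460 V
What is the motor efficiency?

P_out = 139 kW = 139000 W
P_in = √3·V_L·I_L·cosφ = 1.732 × 460 × 253 × 0.764 = 154000 W
η = P_out / P_in = 139000 / 154000 = 0.903 = 90.3%

90.3 %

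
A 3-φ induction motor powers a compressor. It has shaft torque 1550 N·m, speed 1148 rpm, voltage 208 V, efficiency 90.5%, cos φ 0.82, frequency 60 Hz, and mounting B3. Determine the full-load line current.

697 A

ω = 2π×1148/60 = 120.2 rad/s; P_out = τω = 1550 × 120.2 = 186310 W
P_in = P_out / η = 186310 / 0.905 = 205867 W
I_L = P_in / (√3·V_L·cosφ) = 205867 / (1.732 × 208 × 0.82) = 697 A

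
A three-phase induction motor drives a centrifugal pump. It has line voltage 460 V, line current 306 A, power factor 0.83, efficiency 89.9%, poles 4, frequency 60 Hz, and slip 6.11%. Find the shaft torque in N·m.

P_in = √3·V·I·cosφ = 1.732 × 460 × 306 × 0.83 = 202351 W
P_out = η·P_in = 0.899 × 202351 = 181914 W
n_s = 120×60/4 = 1800 rpm; n = 1800×(1−0.0611) = 1690 rpm
ω = 2π×1690/60 = 177 rad/s
τ = P_out/ω = 181914/177 = 1030 N·m

1030 N·m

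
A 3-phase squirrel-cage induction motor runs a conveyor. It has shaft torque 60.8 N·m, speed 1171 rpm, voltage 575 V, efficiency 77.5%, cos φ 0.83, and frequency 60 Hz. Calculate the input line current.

ω = 2π×1171/60 = 122.6 rad/s; P_out = τω = 60.8 × 122.6 = 7454 W
P_in = P_out / η = 7454 / 0.775 = 9618 W
I_L = P_in / (√3·V_L·cosφ) = 9618 / (1.732 × 575 × 0.83) = 11.6 A

11.6 A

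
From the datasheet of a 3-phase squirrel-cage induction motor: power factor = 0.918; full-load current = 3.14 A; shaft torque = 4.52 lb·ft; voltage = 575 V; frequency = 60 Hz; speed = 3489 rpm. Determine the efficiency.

τ = 4.52 lb·ft × 1.356 = 6.129 N·m
ω = 2π × 3489/60 = 365.4 rad/s; P_out = τω = 6.129 × 365.4 = 2240 W
P_in = √3·V_L·I_L·cosφ = 1.732 × 575 × 3.14 × 0.918 = 2871 W
η = P_out / P_in = 2240 / 2871 = 0.780 = 78.0%

78.0 %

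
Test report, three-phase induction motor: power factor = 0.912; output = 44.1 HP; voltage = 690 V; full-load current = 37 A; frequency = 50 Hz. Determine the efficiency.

81.6 %

P_out = 44.1 × 746 = 32899 W
P_in = √3·V_L·I_L·cosφ = 1.732 × 690 × 37 × 0.912 = 40327 W
η = P_out / P_in = 32899 / 40327 = 0.816 = 81.6%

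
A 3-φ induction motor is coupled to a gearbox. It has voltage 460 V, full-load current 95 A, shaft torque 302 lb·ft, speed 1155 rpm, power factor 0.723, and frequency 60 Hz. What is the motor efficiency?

τ = 302 lb·ft × 1.356 = 409.5 N·m
ω = 2π × 1155/60 = 121 rad/s; P_out = τω = 409.5 × 121 = 49550 W
P_in = √3·V_L·I_L·cosφ = 1.732 × 460 × 95 × 0.723 = 54723 W
η = P_out / P_in = 49550 / 54723 = 0.905 = 90.5%

90.5 %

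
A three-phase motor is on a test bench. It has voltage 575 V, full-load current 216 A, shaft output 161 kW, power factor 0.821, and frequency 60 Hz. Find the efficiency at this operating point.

P_out = 161 kW = 161000 W
P_in = √3·V_L·I_L·cosφ = 1.732 × 575 × 216 × 0.821 = 176609 W
η = P_out / P_in = 161000 / 176609 = 0.912 = 91.2%

91.2 %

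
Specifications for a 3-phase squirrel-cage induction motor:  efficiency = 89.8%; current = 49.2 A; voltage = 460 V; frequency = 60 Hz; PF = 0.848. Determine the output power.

P_in = √3·V·I·cosφ = 1.732 × 460 × 49.2 × 0.848 = 33240 W
P_out = η·P_in = 0.898 × 33240 = 29850 W

29.9 kW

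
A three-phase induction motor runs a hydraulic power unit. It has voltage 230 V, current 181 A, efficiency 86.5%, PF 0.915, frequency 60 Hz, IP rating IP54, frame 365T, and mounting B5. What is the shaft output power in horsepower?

P_in = √3·V·I·cosφ = 1.732 × 230 × 181 × 0.915 = 65974 W
P_out = η·P_in = 0.865 × 65974 = 57068 W
= 57068/746 = 76.5 HP

76.5 HP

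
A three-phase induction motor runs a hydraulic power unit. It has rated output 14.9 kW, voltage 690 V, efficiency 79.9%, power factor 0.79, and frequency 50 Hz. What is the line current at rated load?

P_out = 14.9 kW = 14900 W
P_in = P_out / η = 14900 / 0.799 = 18648 W
I_L = P_in / (√3·V_L·cosφ) = 18648 / (1.732 × 690 × 0.79) = 19.8 A

19.8 A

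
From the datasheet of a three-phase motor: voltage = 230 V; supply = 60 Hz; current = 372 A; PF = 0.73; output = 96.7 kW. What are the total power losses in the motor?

11500 W

P_in = √3·V·I·cosφ = 1.732×230×372×0.73 = 108179 W
P_out = 96700 W
Losses = P_in − P_out = 108179 − 96700 = 11479 W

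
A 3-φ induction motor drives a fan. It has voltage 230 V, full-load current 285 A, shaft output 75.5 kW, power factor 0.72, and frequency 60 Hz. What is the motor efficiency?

92.4 %

P_out = 75.5 kW = 75500 W
P_in = √3·V_L·I_L·cosφ = 1.732 × 230 × 285 × 0.72 = 81743 W
η = P_out / P_in = 75500 / 81743 = 0.924 = 92.4%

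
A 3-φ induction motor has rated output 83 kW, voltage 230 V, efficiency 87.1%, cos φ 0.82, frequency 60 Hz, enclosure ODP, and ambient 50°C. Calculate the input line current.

292 A

P_out = 83 kW = 83000 W
P_in = P_out / η = 83000 / 0.871 = 95293 W
I_L = P_in / (√3·V_L·cosφ) = 95293 / (1.732 × 230 × 0.82) = 292 A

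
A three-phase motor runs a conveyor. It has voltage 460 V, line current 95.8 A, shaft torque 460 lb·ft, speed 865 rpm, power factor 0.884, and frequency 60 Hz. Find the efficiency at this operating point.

τ = 460 lb·ft × 1.356 = 623.8 N·m
ω = 2π × 865/60 = 90.58 rad/s; P_out = τω = 623.8 × 90.58 = 56504 W
P_in = √3·V_L·I_L·cosφ = 1.732 × 460 × 95.8 × 0.884 = 67472 W
η = P_out / P_in = 56504 / 67472 = 0.837 = 83.7%

83.7 %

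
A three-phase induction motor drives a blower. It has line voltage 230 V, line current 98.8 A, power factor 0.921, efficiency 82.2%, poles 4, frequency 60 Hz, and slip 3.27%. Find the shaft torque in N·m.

P_in = √3·V·I·cosφ = 1.732 × 230 × 98.8 × 0.921 = 36249 W
P_out = η·P_in = 0.822 × 36249 = 29797 W
n_s = 120×60/4 = 1800 rpm; n = 1800×(1−0.0327) = 1741 rpm
ω = 2π×1741/60 = 182.3 rad/s
τ = P_out/ω = 29797/182.3 = 163 N·m

163 N·m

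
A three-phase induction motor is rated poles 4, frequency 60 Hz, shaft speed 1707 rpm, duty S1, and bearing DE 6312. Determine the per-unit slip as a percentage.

n_s = 120f/p = 120×60/4 = 1800 rpm
s = (n_s − n)/n_s = (1800 − 1707)/1800 = 0.0517

5.2 %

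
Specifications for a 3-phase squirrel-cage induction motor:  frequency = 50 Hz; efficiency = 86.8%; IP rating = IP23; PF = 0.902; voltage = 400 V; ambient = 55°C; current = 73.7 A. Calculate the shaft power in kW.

40 kW

P_in = √3·V·I·cosφ = 1.732 × 400 × 73.7 × 0.902 = 46056 W
P_out = η·P_in = 0.868 × 46056 = 39977 W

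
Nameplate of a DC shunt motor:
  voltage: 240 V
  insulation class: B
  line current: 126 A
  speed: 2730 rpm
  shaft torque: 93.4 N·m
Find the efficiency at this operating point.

88.3 %

ω = 2π × 2730/60 = 285.9 rad/s; P_out = τω = 93.4 × 285.9 = 26703 W
P_in = V·I = 240 × 126 = 30240 W
η = P_out / P_in = 26703 / 30240 = 0.883 = 88.3%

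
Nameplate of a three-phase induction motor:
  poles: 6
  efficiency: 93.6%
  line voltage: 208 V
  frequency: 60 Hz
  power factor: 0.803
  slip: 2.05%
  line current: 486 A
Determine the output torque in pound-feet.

789 lb·ft

P_in = √3·V·I·cosφ = 1.732 × 208 × 486 × 0.803 = 140593 W
P_out = η·P_in = 0.936 × 140593 = 131595 W
n_s = 120×60/6 = 1200 rpm; n = 1200×(1−0.0205) = 1175 rpm
ω = 2π×1175/60 = 123 rad/s
τ = P_out/ω = 131595/123 = 1070 N·m
In lb·ft: 1070/1.356 = 789 lb·ft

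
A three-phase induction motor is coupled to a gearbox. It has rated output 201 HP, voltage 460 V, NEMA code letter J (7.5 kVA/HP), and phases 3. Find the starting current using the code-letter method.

1890 A

S_LR = 7.5 × 201 = 1507.5 kVA
I_LR = S_LR/(√3·V_L) = 1507500/(1.732×460) = 1890 A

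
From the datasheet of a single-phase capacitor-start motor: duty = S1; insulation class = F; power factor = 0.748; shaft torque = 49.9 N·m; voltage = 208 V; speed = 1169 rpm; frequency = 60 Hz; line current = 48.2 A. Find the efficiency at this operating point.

ω = 2π × 1169/60 = 122.4 rad/s; P_out = τω = 49.9 × 122.4 = 6108 W
P_in = V·I·cosφ = 208 × 48.2 × 0.748 = 7499 W
η = P_out / P_in = 6108 / 7499 = 0.815 = 81.5%

81.5 %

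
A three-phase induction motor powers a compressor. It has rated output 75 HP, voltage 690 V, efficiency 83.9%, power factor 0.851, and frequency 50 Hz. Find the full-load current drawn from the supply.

P_out = 75 × 746 = 55950 W
P_in = P_out / η = 55950 / 0.839 = 66687 W
I_L = P_in / (√3·V_L·cosφ) = 66687 / (1.732 × 690 × 0.851) = 65.6 A

65.6 A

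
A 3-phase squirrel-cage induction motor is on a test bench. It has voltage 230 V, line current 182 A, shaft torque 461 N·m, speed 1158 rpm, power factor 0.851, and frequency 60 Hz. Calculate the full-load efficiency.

ω = 2π × 1158/60 = 121.3 rad/s; P_out = τω = 461 × 121.3 = 55919 W
P_in = √3·V_L·I_L·cosφ = 1.732 × 230 × 182 × 0.851 = 61699 W
η = P_out / P_in = 55919 / 61699 = 0.906 = 90.6%

90.6 %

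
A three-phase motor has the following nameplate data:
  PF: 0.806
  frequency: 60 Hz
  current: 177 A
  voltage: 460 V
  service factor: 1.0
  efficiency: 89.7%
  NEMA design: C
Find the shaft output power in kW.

P_in = √3·V·I·cosφ = 1.732 × 460 × 177 × 0.806 = 113662 W
P_out = η·P_in = 0.897 × 113662 = 101955 W

102 kW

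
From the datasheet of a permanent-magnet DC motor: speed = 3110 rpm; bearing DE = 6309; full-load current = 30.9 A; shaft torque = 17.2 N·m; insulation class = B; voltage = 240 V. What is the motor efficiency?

75.5 %

ω = 2π × 3110/60 = 325.7 rad/s; P_out = τω = 17.2 × 325.7 = 5602 W
P_in = V·I = 240 × 30.9 = 7416 W
η = P_out / P_in = 5602 / 7416 = 0.755 = 75.5%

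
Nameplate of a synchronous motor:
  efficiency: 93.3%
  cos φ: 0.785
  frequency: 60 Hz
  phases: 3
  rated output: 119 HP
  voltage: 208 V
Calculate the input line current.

P_out = 119 × 746 = 88774 W
P_in = P_out / η = 88774 / 0.933 = 95149 W
I_L = P_in / (√3·V_L·cosφ) = 95149 / (1.732 × 208 × 0.785) = 336 A

336 A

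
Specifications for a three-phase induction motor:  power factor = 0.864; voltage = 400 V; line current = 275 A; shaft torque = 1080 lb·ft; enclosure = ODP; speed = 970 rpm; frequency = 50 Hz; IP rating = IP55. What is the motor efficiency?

τ = 1080 lb·ft × 1.356 = 1464 N·m
ω = 2π × 970/60 = 101.6 rad/s; P_out = τω = 1464 × 101.6 = 148742 W
P_in = √3·V_L·I_L·cosφ = 1.732 × 400 × 275 × 0.864 = 164609 W
η = P_out / P_in = 148742 / 164609 = 0.904 = 90.4%

90.4 %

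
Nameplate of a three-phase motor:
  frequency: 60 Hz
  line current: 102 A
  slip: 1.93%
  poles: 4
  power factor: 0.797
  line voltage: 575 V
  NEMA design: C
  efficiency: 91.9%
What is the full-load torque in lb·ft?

297 lb·ft

P_in = √3·V·I·cosφ = 1.732 × 575 × 102 × 0.797 = 80961 W
P_out = η·P_in = 0.919 × 80961 = 74403 W
n_s = 120×60/4 = 1800 rpm; n = 1800×(1−0.0193) = 1765 rpm
ω = 2π×1765/60 = 184.8 rad/s
τ = P_out/ω = 74403/184.8 = 402.6 N·m
In lb·ft: 402.6/1.356 = 297 lb·ft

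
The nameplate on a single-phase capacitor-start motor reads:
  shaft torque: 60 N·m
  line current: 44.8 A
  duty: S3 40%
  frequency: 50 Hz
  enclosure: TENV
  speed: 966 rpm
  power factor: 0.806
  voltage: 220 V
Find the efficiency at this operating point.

76.4 %

ω = 2π × 966/60 = 101.2 rad/s; P_out = τω = 60 × 101.2 = 6072 W
P_in = V·I·cosφ = 220 × 44.8 × 0.806 = 7944 W
η = P_out / P_in = 6072 / 7944 = 0.764 = 76.4%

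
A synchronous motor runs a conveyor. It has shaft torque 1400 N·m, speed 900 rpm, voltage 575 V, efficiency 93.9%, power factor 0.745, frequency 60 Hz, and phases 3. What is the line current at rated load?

189 A

ω = 2π×900/60 = 94.25 rad/s; P_out = τω = 1400 × 94.25 = 131950 W
P_in = P_out / η = 131950 / 0.939 = 140522 W
I_L = P_in / (√3·V_L·cosφ) = 140522 / (1.732 × 575 × 0.745) = 189 A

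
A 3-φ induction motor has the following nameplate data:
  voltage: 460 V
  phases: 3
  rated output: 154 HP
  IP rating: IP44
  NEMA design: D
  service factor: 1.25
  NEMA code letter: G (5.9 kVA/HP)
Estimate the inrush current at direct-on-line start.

1140 A

S_LR = 5.9 × 154 = 908.6 kVA
I_LR = S_LR/(√3·V_L) = 908600/(1.732×460) = 1140 A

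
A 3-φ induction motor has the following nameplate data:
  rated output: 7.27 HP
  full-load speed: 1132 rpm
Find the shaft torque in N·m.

45.8 N·m

P_out = 7.27 × 746 = 5423 W
ω = 2π × 1132/60 = 118.5 rad/s
τ = P_out/ω = 5423/118.5 = 45.8 N·m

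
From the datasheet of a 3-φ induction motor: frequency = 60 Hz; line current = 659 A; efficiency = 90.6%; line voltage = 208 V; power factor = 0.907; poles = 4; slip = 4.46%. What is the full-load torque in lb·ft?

799 lb·ft

P_in = √3·V·I·cosφ = 1.732 × 208 × 659 × 0.907 = 215330 W
P_out = η·P_in = 0.906 × 215330 = 195089 W
n_s = 120×60/4 = 1800 rpm; n = 1800×(1−0.0446) = 1720 rpm
ω = 2π×1720/60 = 180.1 rad/s
τ = P_out/ω = 195089/180.1 = 1083 N·m
In lb·ft: 1083/1.356 = 799 lb·ft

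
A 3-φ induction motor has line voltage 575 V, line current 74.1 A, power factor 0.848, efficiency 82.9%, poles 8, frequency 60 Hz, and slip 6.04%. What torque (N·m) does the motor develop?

586 N·m

P_in = √3·V·I·cosφ = 1.732 × 575 × 74.1 × 0.848 = 62579 W
P_out = η·P_in = 0.829 × 62579 = 51878 W
n_s = 120×60/8 = 900 rpm; n = 900×(1−0.0604) = 846 rpm
ω = 2π×846/60 = 88.59 rad/s
τ = P_out/ω = 51878/88.59 = 586 N·m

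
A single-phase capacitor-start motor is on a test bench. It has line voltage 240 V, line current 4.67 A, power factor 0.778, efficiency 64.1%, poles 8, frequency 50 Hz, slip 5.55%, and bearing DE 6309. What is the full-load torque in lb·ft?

5.56 lb·ft

P_in = V·I·cosφ = 240 × 4.67 × 0.778 = 872 W
P_out = η·P_in = 0.641 × 872 = 559 W
n_s = 120×50/8 = 750 rpm; n = 750×(1−0.0555) = 708 rpm
ω = 2π×708/60 = 74.14 rad/s
τ = P_out/ω = 559/74.14 = 7.54 N·m
In lb·ft: 7.54/1.356 = 5.56 lb·ft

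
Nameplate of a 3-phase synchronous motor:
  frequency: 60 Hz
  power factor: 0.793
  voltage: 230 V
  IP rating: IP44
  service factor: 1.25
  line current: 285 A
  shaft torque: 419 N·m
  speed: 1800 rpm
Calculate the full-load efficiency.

87.7 %

ω = 2π × 1800/60 = 188.5 rad/s; P_out = τω = 419 × 188.5 = 78982 W
P_in = √3·V_L·I_L·cosφ = 1.732 × 230 × 285 × 0.793 = 90031 W
η = P_out / P_in = 78982 / 90031 = 0.877 = 87.7%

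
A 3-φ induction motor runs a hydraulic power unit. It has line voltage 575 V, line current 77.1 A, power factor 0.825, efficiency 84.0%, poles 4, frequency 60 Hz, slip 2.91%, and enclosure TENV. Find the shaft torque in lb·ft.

214 lb·ft

P_in = √3·V·I·cosφ = 1.732 × 575 × 77.1 × 0.825 = 63347 W
P_out = η·P_in = 0.84 × 63347 = 53211 W
n_s = 120×60/4 = 1800 rpm; n = 1800×(1−0.0291) = 1748 rpm
ω = 2π×1748/60 = 183.1 rad/s
τ = P_out/ω = 53211/183.1 = 290.6 N·m
In lb·ft: 290.6/1.356 = 214 lb·ft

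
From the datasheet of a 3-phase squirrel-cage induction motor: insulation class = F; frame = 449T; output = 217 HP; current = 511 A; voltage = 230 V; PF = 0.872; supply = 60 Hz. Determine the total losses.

15.6 kW

P_in = √3·V·I·cosφ = 1.732×230×511×0.872 = 177506 W
P_out = 217×746 = 161882 W
Losses = P_in − P_out = 177506 − 161882 = 15624 W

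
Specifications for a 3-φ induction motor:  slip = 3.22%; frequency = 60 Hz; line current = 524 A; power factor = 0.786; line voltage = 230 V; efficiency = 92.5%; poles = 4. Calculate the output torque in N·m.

P_in = √3·V·I·cosφ = 1.732 × 230 × 524 × 0.786 = 164070 W
P_out = η·P_in = 0.925 × 164070 = 151765 W
n_s = 120×60/4 = 1800 rpm; n = 1800×(1−0.0322) = 1742 rpm
ω = 2π×1742/60 = 182.4 rad/s
τ = P_out/ω = 151765/182.4 = 832 N·m

832 N·m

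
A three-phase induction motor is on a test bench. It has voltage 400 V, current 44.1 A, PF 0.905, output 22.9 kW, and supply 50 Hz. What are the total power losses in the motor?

4750 W

P_in = √3·V·I·cosφ = 1.732×400×44.1×0.905 = 27650 W
P_out = 22900 W
Losses = P_in − P_out = 27650 − 22900 = 4750 W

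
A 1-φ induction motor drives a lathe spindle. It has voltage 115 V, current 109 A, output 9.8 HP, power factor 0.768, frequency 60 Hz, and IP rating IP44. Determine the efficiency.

75.9 %

P_out = 9.8 × 746 = 7311 W
P_in = V·I·cosφ = 115 × 109 × 0.768 = 9627 W
η = P_out / P_in = 7311 / 9627 = 0.759 = 75.9%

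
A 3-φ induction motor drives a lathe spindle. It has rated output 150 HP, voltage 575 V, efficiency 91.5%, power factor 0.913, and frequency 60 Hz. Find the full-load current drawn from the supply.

134 A

P_out = 150 × 746 = 111900 W
P_in = P_out / η = 111900 / 0.915 = 122295 W
I_L = P_in / (√3·V_L·cosφ) = 122295 / (1.732 × 575 × 0.913) = 134 A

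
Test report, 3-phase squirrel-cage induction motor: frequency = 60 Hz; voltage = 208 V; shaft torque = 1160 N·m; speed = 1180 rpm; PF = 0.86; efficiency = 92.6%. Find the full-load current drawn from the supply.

ω = 2π×1180/60 = 123.6 rad/s; P_out = τω = 1160 × 123.6 = 143376 W
P_in = P_out / η = 143376 / 0.926 = 154834 W
I_L = P_in / (√3·V_L·cosφ) = 154834 / (1.732 × 208 × 0.86) = 500 A

500 A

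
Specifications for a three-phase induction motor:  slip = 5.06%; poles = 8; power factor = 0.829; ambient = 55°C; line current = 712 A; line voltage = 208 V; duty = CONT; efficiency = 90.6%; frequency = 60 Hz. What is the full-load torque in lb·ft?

1590 lb·ft

P_in = √3·V·I·cosφ = 1.732 × 208 × 712 × 0.829 = 212640 W
P_out = η·P_in = 0.906 × 212640 = 192652 W
n_s = 120×60/8 = 900 rpm; n = 900×(1−0.0506) = 854 rpm
ω = 2π×854/60 = 89.43 rad/s
τ = P_out/ω = 192652/89.43 = 2154 N·m
In lb·ft: 2154/1.356 = 1590 lb·ft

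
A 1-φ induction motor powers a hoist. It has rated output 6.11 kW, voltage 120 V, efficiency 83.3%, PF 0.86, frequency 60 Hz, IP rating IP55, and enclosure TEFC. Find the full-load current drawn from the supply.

71.1 A

P_out = 6.11 kW = 6110 W
P_in = P_out / η = 6110 / 0.833 = 7335 W
I = P_in / (V·cosφ) = 7335 / (120 × 0.86) = 71.1 A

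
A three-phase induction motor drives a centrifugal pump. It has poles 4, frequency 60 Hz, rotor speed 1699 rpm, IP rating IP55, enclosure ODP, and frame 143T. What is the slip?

n_s = 120f/p = 120×60/4 = 1800 rpm
s = (n_s − n)/n_s = (1800 − 1699)/1800 = 0.0561

5.61 %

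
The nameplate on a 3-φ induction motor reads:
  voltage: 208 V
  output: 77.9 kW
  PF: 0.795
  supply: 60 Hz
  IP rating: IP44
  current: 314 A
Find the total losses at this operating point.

12 kW

P_in = √3·V·I·cosφ = 1.732×208×314×0.795 = 89931 W
P_out = 77900 W
Losses = P_in − P_out = 89931 − 77900 = 12031 W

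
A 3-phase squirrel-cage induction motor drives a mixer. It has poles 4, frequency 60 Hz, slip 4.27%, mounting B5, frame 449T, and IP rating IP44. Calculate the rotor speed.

n_s = 120f/p = 120×60/4 = 1800 rpm
n = n_s(1 − s) = 1800 × (1 − 0.0427) = 1723 rpm

1723 rpm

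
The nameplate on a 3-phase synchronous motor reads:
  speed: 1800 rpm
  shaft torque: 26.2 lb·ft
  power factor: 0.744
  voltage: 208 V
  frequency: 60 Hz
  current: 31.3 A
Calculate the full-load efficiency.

τ = 26.2 lb·ft × 1.356 = 35.53 N·m
ω = 2π × 1800/60 = 188.5 rad/s; P_out = τω = 35.53 × 188.5 = 6697 W
P_in = √3·V_L·I_L·cosφ = 1.732 × 208 × 31.3 × 0.744 = 8389 W
η = P_out / P_in = 6697 / 8389 = 0.798 = 79.8%

79.8 %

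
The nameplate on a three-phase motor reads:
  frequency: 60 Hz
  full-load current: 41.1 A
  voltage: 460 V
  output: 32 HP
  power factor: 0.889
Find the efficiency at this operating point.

P_out = 32 × 746 = 23872 W
P_in = √3·V_L·I_L·cosφ = 1.732 × 460 × 41.1 × 0.889 = 29110 W
η = P_out / P_in = 23872 / 29110 = 0.820 = 82.0%

82.0 %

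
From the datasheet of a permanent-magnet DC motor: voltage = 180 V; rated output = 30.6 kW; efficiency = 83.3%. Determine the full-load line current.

P_out = 30.6 kW = 30600 W
P_in = P_out / η = 30600 / 0.833 = 36735 W
I = P_in / V = 36735 / 180 = 204 A

204 A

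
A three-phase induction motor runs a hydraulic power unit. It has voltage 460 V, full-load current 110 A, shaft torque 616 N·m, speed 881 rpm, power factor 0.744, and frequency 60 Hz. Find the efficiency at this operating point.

87.2 %

ω = 2π × 881/60 = 92.26 rad/s; P_out = τω = 616 × 92.26 = 56832 W
P_in = √3·V_L·I_L·cosφ = 1.732 × 460 × 110 × 0.744 = 65204 W
η = P_out / P_in = 56832 / 65204 = 0.872 = 87.2%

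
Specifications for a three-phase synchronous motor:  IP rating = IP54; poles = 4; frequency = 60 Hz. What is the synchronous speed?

n_s = 120f/p = 120×60/4 = 1800 rpm

1800 rpm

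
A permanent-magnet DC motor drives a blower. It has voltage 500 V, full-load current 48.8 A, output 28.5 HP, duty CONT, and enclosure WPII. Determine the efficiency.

87.1 %

P_out = 28.5 × 746 = 21261 W
P_in = V·I = 500 × 48.8 = 24400 W
η = P_out / P_in = 21261 / 24400 = 0.871 = 87.1%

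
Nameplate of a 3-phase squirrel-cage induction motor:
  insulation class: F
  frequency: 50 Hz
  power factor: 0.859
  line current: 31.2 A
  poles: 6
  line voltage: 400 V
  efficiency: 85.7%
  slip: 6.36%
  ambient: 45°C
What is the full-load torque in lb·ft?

120 lb·ft

P_in = √3·V·I·cosφ = 1.732 × 400 × 31.2 × 0.859 = 18568 W
P_out = η·P_in = 0.857 × 18568 = 15913 W
n_s = 120×50/6 = 1000 rpm; n = 1000×(1−0.0636) = 936 rpm
ω = 2π×936/60 = 98.02 rad/s
τ = P_out/ω = 15913/98.02 = 162.3 N·m
In lb·ft: 162.3/1.356 = 120 lb·ft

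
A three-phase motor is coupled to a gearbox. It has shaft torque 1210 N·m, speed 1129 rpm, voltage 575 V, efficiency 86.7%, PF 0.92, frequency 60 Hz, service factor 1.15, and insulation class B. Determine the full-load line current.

180 A

ω = 2π×1129/60 = 118.2 rad/s; P_out = τω = 1210 × 118.2 = 143022 W
P_in = P_out / η = 143022 / 0.867 = 164962 W
I_L = P_in / (√3·V_L·cosφ) = 164962 / (1.732 × 575 × 0.92) = 180 A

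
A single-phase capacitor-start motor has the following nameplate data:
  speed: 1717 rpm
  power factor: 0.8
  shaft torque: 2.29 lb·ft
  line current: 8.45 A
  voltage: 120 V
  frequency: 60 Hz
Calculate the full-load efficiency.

τ = 2.29 lb·ft × 1.356 = 3.105 N·m
ω = 2π × 1717/60 = 179.8 rad/s; P_out = τω = 3.105 × 179.8 = 558 W
P_in = V·I·cosφ = 120 × 8.45 × 0.8 = 811 W
η = P_out / P_in = 558 / 811 = 0.688 = 68.8%

68.8 %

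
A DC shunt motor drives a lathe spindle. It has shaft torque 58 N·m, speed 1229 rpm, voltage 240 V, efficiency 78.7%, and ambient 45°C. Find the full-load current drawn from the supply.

39.5 A

ω = 2π×1229/60 = 128.7 rad/s; P_out = τω = 58 × 128.7 = 7465 W
P_in = P_out / η = 7465 / 0.787 = 9485 W
I = P_in / V = 9485 / 240 = 39.5 A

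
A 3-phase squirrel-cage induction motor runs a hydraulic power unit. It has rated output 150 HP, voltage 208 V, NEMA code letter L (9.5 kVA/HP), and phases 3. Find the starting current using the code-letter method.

3960 A

S_LR = 9.5 × 150 = 1425 kVA
I_LR = S_LR/(√3·V_L) = 1425000/(1.732×208) = 3960 A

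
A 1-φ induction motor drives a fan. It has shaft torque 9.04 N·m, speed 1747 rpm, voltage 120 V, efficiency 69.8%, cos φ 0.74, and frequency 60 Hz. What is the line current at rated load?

ω = 2π×1747/60 = 182.9 rad/s; P_out = τω = 9.04 × 182.9 = 1653 W
P_in = P_out / η = 1653 / 0.698 = 2368 W
I = P_in / (V·cosφ) = 2368 / (120 × 0.74) = 26.7 A

26.7 A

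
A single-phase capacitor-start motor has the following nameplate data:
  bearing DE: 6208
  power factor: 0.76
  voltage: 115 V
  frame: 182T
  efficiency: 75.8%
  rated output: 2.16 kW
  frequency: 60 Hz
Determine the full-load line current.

32.6 A

P_out = 2.16 kW = 2160 W
P_in = P_out / η = 2160 / 0.758 = 2850 W
I = P_in / (V·cosφ) = 2850 / (115 × 0.76) = 32.6 A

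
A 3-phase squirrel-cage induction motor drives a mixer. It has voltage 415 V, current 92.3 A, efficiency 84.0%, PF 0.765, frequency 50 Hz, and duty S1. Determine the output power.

P_in = √3·V·I·cosφ = 1.732 × 415 × 92.3 × 0.765 = 50753 W
P_out = η·P_in = 0.84 × 50753 = 42633 W

42.6 kW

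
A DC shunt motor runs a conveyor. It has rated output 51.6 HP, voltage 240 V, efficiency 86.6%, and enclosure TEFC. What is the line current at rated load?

P_out = 51.6 × 746 = 38494 W
P_in = P_out / η = 38494 / 0.866 = 44450 W
I = P_in / V = 44450 / 240 = 185 A

185 A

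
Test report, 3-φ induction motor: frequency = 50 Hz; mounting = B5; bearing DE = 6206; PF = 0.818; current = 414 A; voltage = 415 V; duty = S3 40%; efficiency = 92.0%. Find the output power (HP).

300 HP

P_in = √3·V·I·cosφ = 1.732 × 415 × 414 × 0.818 = 243416 W
P_out = η·P_in = 0.92 × 243416 = 223943 W
= 223943/746 = 300 HP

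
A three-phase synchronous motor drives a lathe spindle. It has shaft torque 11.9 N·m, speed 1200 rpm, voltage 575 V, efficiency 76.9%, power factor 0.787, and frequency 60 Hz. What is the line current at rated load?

ω = 2π×1200/60 = 125.7 rad/s; P_out = τω = 11.9 × 125.7 = 1496 W
P_in = P_out / η = 1496 / 0.769 = 1945 W
I_L = P_in / (√3·V_L·cosφ) = 1945 / (1.732 × 575 × 0.787) = 2.48 A

2.48 A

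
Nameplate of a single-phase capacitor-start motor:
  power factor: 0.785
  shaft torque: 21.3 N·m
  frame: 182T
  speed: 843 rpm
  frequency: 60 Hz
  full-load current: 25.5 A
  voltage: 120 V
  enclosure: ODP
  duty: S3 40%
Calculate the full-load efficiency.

78.3 %

ω = 2π × 843/60 = 88.28 rad/s; P_out = τω = 21.3 × 88.28 = 1880 W
P_in = V·I·cosφ = 120 × 25.5 × 0.785 = 2402 W
η = P_out / P_in = 1880 / 2402 = 0.783 = 78.3%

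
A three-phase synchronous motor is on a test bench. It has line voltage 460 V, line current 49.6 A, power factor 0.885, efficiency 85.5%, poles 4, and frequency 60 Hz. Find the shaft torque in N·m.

P_in = √3·V·I·cosφ = 1.732 × 460 × 49.6 × 0.885 = 34973 W
P_out = η·P_in = 0.855 × 34973 = 29902 W
n = n_s = 120×60/4 = 1800 rpm (synchronous)
ω = 2π×1800/60 = 188.5 rad/s
τ = P_out/ω = 29902/188.5 = 159 N·m

159 N·m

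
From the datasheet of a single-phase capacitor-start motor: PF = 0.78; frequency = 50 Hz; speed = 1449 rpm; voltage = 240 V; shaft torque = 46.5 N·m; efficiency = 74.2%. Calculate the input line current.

50.8 A

ω = 2π×1449/60 = 151.7 rad/s; P_out = τω = 46.5 × 151.7 = 7054 W
P_in = P_out / η = 7054 / 0.742 = 9507 W
I = P_in / (V·cosφ) = 9507 / (240 × 0.78) = 50.8 A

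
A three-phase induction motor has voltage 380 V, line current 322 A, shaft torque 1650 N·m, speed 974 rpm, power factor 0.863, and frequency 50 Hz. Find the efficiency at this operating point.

92.0 %

ω = 2π × 974/60 = 102 rad/s; P_out = τω = 1650 × 102 = 168300 W
P_in = √3·V_L·I_L·cosφ = 1.732 × 380 × 322 × 0.863 = 182893 W
η = P_out / P_in = 168300 / 182893 = 0.920 = 92.0%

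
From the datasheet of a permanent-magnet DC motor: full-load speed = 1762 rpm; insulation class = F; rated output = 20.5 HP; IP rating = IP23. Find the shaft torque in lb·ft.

61.1 lb·ft

P_out = 20.5 × 746 = 15293 W
ω = 2π × 1762/60 = 184.5 rad/s
τ = P_out/ω = 15293/184.5 = 82.89 N·m
In lb·ft: 82.89/1.356 = 61.1 lb·ft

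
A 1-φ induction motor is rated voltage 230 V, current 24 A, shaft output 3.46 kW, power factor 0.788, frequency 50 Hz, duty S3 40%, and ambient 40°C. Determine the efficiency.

79.5 %

P_out = 3.46 kW = 3460 W
P_in = V·I·cosφ = 230 × 24 × 0.788 = 4350 W
η = P_out / P_in = 3460 / 4350 = 0.795 = 79.5%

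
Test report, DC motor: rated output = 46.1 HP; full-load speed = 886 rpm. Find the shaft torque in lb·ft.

P_out = 46.1 × 746 = 34391 W
ω = 2π × 886/60 = 92.78 rad/s
τ = P_out/ω = 34391/92.78 = 370.7 N·m
In lb·ft: 370.7/1.356 = 273 lb·ft

273 lb·ft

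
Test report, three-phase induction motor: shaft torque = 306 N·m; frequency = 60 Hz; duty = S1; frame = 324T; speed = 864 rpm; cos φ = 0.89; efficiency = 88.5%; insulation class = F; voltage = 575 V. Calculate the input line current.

35.3 A

ω = 2π×864/60 = 90.48 rad/s; P_out = τω = 306 × 90.48 = 27687 W
P_in = P_out / η = 27687 / 0.885 = 31285 W
I_L = P_in / (√3·V_L·cosφ) = 31285 / (1.732 × 575 × 0.89) = 35.3 A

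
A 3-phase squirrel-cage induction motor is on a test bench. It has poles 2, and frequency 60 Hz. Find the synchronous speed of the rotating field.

n_s = 120f/p = 120×60/2 = 3600 rpm

3600 rpm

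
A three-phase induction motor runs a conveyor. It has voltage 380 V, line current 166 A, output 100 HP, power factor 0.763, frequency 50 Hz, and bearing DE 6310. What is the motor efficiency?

P_out = 100 × 746 = 74600 W
P_in = √3·V_L·I_L·cosφ = 1.732 × 380 × 166 × 0.763 = 83361 W
η = P_out / P_in = 74600 / 83361 = 0.895 = 89.5%

89.5 %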